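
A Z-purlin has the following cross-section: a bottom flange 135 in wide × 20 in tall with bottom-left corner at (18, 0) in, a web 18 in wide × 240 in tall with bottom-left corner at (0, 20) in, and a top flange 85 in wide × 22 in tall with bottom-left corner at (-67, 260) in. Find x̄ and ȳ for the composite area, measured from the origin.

x̄ = 25.19 in, ȳ = 128.07 in

Part | A | x̄ᵢ | ȳᵢ | A·x̄ᵢ | A·ȳᵢ
bottom flange | 2700.00 | 85.50 | 10.00 | 230850.00 | 27000.00
web | 4320.00 | 9.00 | 140.00 | 38880.00 | 604800.00
top flange | 1870.00 | -24.50 | 271.00 | -45815.00 | 506770.00
Σ | 8890.00 |  |  | 223915.00 | 1138570.00
x̄ = 223915.00 / 8890.00 = 25.19 in
ȳ = 1138570.00 / 8890.00 = 128.07 in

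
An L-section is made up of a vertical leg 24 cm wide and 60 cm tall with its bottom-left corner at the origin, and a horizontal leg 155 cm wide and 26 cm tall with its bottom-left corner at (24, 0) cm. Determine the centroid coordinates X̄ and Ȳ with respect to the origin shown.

vertical leg: A = 24 × 60 = 1440.00, centroid at (12.00, 30.00).
horizontal leg: A = 155 × 26 = 4030.00, centroid at (101.50, 13.00).
ΣA = 5470.00 cm²
ΣAX̄ = (1440.00)(12.00) + (4030.00)(101.50) = 426325.00 cm³
ΣAȲ = (1440.00)(30.00) + (4030.00)(13.00) = 95590.00 cm³
X̄ = 426325.00 / 5470.00 = 77.94 cm
Ȳ = 95590.00 / 5470.00 = 17.48 cm

X̄ = 77.94 cm, Ȳ = 17.48 cm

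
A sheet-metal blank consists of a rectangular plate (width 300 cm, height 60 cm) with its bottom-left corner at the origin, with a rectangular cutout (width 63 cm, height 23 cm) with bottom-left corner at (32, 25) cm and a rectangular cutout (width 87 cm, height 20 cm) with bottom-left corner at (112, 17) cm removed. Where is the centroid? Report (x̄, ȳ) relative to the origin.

plate: A = 300 × 60 = 18000.00, centroid at (150.00, 30.00).
hole 1: A = −(63 × 23) = -1449.00, centroid at (63.50, 36.50).
hole 2: A = −(87 × 20) = -1740.00, centroid at (155.50, 27.00).
ΣA = 14811.00 cm², ΣAx̄ = 2337418.50 cm³, ΣAȳ = 440131.50 cm³.
x̄ = 2337418.50/14811.00 = 157.82 cm; ȳ = 440131.50/14811.00 = 29.72 cm.

x̄ = 157.82 cm, ȳ = 29.72 cm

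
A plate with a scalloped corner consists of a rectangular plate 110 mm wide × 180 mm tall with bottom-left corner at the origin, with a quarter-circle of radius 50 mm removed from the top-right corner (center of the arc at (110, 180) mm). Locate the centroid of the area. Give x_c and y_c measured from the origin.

x_c = 51.28 mm, y_c = 82.43 mm

plate: A = 110 × 180 = 19800.00, centroid at (55.00, 90.00).
removed quarter-circle: A = −¼π·50² = -1963.50, centroid at (88.78, 158.78).
ΣA = 17836.50 mm², ΣAx_c = 914682.17 mm³, ΣAy_c = 1470237.49 mm³.
x_c = 914682.17/17836.50 = 51.28 mm; y_c = 1470237.49/17836.50 = 82.43 mm.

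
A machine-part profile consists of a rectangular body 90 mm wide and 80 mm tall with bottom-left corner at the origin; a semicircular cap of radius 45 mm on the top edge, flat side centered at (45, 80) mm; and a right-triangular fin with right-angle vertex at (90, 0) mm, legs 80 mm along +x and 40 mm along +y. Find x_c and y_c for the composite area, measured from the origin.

rectangular body: A = 90 × 80 = 7200.00, centroid at (45.00, 40.00).
semicircular top: A = ½π·45² = 3180.86, centroid at (45.00, 99.10).
triangular fin: A = ½·80·40 = 1600.00, centroid at (116.67, 13.33).
ΣA = 11980.86 mm², ΣAx_c = 653805.48 mm³, ΣAy_c = 624552.34 mm³.
x_c = 653805.48/11980.86 = 54.57 mm; y_c = 624552.34/11980.86 = 52.13 mm.

x_c = 54.57 mm, y_c = 52.13 mm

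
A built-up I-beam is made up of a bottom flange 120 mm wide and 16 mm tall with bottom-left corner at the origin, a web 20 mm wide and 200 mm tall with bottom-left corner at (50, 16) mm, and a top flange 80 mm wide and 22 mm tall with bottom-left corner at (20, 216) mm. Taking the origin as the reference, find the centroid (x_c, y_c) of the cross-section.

bottom flange: A = 120 × 16 = 1920.00, centroid at (60.00, 8.00).
web: A = 20 × 200 = 4000.00, centroid at (60.00, 116.00).
top flange: A = 80 × 22 = 1760.00, centroid at (60.00, 227.00).
ΣA = 7680.00 mm², ΣAx_c = 460800.00 mm³, ΣAy_c = 878880.00 mm³.
x_c = 460800.00/7680.00 = 60.00 mm; y_c = 878880.00/7680.00 = 114.44 mm.

x_c = 60.00 mm, y_c = 114.44 mm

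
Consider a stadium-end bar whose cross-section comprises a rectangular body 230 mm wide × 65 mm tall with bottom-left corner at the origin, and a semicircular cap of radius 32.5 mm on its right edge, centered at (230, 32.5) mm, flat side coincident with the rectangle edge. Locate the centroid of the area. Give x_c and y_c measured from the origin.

x_c = 127.87 mm, y_c = 32.50 mm

rectangular body: A = 230 × 65 = 14950.00, centroid at (115.00, 32.50).
semicircular end: A = ½π·32.5² = 1659.15, centroid at (243.79, 32.50).
ΣA = 16609.15 mm²
ΣAx_c = (14950.00)(115.00) + (1659.15)(243.79) = 2123740.75 mm³
ΣAy_c = (14950.00)(32.50) + (1659.15)(32.50) = 539797.49 mm³
x_c = 2123740.75 / 16609.15 = 127.87 mm
y_c = 539797.49 / 16609.15 = 32.50 mm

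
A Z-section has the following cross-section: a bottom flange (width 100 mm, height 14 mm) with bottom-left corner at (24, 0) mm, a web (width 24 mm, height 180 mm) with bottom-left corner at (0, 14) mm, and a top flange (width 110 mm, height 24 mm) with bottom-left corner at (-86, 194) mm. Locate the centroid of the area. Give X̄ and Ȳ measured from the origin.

Part | A | x̄ᵢ | ȳᵢ | A·x̄ᵢ | A·ȳᵢ
bottom flange | 1400.00 | 74.00 | 7.00 | 103600.00 | 9800.00
web | 4320.00 | 12.00 | 104.00 | 51840.00 | 449280.00
top flange | 2640.00 | -31.00 | 206.00 | -81840.00 | 543840.00
Σ | 8360.00 |  |  | 73600.00 | 1002920.00
X̄ = 73600.00 / 8360.00 = 8.80 mm
Ȳ = 1002920.00 / 8360.00 = 119.97 mm

X̄ = 8.80 mm, Ȳ = 119.97 mm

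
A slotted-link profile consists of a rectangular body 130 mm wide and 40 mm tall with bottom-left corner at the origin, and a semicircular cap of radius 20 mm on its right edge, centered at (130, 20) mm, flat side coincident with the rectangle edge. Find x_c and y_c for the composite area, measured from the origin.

Part | A | x̄ᵢ | ȳᵢ | A·x̄ᵢ | A·ȳᵢ
rectangular body | 5200.00 | 65.00 | 20.00 | 338000.00 | 104000.00
semicircular end | 628.32 | 138.49 | 20.00 | 87014.74 | 12566.37
Σ | 5828.32 |  |  | 425014.74 | 116566.37
x_c = 425014.74 / 5828.32 = 72.92 mm
y_c = 116566.37 / 5828.32 = 20.00 mm

x_c = 72.92 mm, y_c = 20.00 mm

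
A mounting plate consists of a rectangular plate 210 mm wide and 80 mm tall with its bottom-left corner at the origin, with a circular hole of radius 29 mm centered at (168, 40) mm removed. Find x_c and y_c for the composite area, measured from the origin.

plate: A = 210 × 80 = 16800.00, centroid at (105.00, 40.00).
hole: A = −π·29² = -2642.08, centroid at (168.00, 40.00).
ΣA = 14157.92 mm²
ΣAx_c = (16800.00)(105.00) + (-2642.08)(168.00) = 1320130.66 mm³
ΣAy_c = (16800.00)(40.00) + (-2642.08)(40.00) = 566316.82 mm³
x_c = 1320130.66 / 14157.92 = 93.24 mm
y_c = 566316.82 / 14157.92 = 40.00 mm

x_c = 93.24 mm, y_c = 40.00 mm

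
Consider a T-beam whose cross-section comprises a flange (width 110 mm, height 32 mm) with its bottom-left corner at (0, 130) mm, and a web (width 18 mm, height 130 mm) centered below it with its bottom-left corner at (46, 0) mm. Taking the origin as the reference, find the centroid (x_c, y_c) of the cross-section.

x_c = 55.00 mm, y_c = 113.66 mm

web: A = 18 × 130 = 2340.00, centroid at (55.00, 65.00).
flange: A = 110 × 32 = 3520.00, centroid at (55.00, 146.00).
ΣA = 5860.00 mm², ΣAx_c = 322300.00 mm³, ΣAy_c = 666020.00 mm³.
x_c = 322300.00/5860.00 = 55.00 mm; y_c = 666020.00/5860.00 = 113.66 mm.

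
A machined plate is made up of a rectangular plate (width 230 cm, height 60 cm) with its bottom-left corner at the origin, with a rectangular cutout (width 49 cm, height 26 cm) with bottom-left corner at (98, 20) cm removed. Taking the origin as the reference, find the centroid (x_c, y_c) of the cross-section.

x_c = 114.24 cm, y_c = 29.69 cm

plate: A = 230 × 60 = 13800.00, centroid at (115.00, 30.00).
hole: A = −(49 × 26) = -1274.00, centroid at (122.50, 33.00).
ΣA = 12526.00 cm², ΣAx_c = 1430935.00 cm³, ΣAy_c = 371958.00 cm³.
x_c = 1430935.00/12526.00 = 114.24 cm; y_c = 371958.00/12526.00 = 29.69 cm.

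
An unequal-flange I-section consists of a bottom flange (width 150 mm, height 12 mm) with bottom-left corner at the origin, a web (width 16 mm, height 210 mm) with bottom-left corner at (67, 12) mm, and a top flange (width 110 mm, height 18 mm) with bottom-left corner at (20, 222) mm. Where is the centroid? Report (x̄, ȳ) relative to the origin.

x̄ = 75.00 mm, ȳ = 120.63 mm

bottom flange: A = 150 × 12 = 1800.00, centroid at (75.00, 6.00).
web: A = 16 × 210 = 3360.00, centroid at (75.00, 117.00).
top flange: A = 110 × 18 = 1980.00, centroid at (75.00, 231.00).
ΣA = 7140.00 mm²
ΣAx̄ = (1800.00)(75.00) + (3360.00)(75.00) + (1980.00)(75.00) = 535500.00 mm³
ΣAȳ = (1800.00)(6.00) + (3360.00)(117.00) + (1980.00)(231.00) = 861300.00 mm³
x̄ = 535500.00 / 7140.00 = 75.00 mm
ȳ = 861300.00 / 7140.00 = 120.63 mm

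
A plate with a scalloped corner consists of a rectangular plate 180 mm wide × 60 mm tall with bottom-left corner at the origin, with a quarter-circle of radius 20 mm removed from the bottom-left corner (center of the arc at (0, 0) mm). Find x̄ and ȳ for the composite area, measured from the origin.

x̄ = 92.44 mm, ȳ = 30.64 mm

plate: A = 180 × 60 = 10800.00, centroid at (90.00, 30.00).
removed quarter-circle: A = −¼π·20² = -314.16, centroid at (8.49, 8.49).
ΣA = 10485.84 mm²
ΣAx̄ = (10800.00)(90.00) + (-314.16)(8.49) = 969333.33 mm³
ΣAȳ = (10800.00)(30.00) + (-314.16)(8.49) = 321333.33 mm³
x̄ = 969333.33 / 10485.84 = 92.44 mm
ȳ = 321333.33 / 10485.84 = 30.64 mm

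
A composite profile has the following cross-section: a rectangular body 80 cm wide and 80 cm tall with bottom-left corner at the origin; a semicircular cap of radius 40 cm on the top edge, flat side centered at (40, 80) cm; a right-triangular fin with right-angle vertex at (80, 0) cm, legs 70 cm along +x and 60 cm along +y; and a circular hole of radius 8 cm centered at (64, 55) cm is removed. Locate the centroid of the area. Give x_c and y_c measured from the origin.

x_c = 51.85 cm, y_c = 49.08 cm

Part | A | x̄ᵢ | ȳᵢ | A·x̄ᵢ | A·ȳᵢ
rectangular body | 6400.00 | 40.00 | 40.00 | 256000.00 | 256000.00
semicircular top | 2513.27 | 40.00 | 96.98 | 100530.96 | 243728.60
triangular fin | 2100.00 | 103.33 | 20.00 | 217000.00 | 42000.00
hole | -201.06 | 64.00 | 55.00 | -12867.96 | -11058.41
Σ | 10812.21 |  |  | 560663.00 | 530670.19
x_c = 560663.00 / 10812.21 = 51.85 cm
y_c = 530670.19 / 10812.21 = 49.08 cm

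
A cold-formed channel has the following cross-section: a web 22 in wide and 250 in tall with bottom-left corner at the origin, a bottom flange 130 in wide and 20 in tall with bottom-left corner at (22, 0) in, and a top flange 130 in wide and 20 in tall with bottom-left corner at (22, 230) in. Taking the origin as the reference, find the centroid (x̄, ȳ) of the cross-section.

web: A = 22 × 250 = 5500.00, centroid at (11.00, 125.00).
bottom flange: A = 130 × 20 = 2600.00, centroid at (87.00, 10.00).
top flange: A = 130 × 20 = 2600.00, centroid at (87.00, 240.00).
ΣA = 10700.00 in²
ΣAx̄ = (5500.00)(11.00) + (2600.00)(87.00) + (2600.00)(87.00) = 512900.00 in³
ΣAȳ = (5500.00)(125.00) + (2600.00)(10.00) + (2600.00)(240.00) = 1337500.00 in³
x̄ = 512900.00 / 10700.00 = 47.93 in
ȳ = 1337500.00 / 10700.00 = 125.00 in

x̄ = 47.93 in, ȳ = 125.00 in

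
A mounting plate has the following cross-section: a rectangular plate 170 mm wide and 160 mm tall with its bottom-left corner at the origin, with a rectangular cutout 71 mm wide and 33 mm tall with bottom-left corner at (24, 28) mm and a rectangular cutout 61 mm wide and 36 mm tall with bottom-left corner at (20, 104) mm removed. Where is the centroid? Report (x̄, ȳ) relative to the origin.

x̄ = 90.98 mm, ȳ = 79.60 mm

plate: A = 170 × 160 = 27200.00, centroid at (85.00, 80.00).
hole 1: A = −(71 × 33) = -2343.00, centroid at (59.50, 44.50).
hole 2: A = −(61 × 36) = -2196.00, centroid at (50.50, 122.00).
ΣA = 22661.00 mm², ΣAx̄ = 2061693.50 mm³, ΣAȳ = 1803824.50 mm³.
x̄ = 2061693.50/22661.00 = 90.98 mm; ȳ = 1803824.50/22661.00 = 79.60 mm.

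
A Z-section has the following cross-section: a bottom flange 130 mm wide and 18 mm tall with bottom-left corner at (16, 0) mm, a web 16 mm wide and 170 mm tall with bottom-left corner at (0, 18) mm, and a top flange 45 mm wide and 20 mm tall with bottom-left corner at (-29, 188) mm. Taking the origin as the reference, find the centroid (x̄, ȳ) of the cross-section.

x̄ = 34.47 mm, ȳ = 80.44 mm

bottom flange: A = 130 × 18 = 2340.00, centroid at (81.00, 9.00).
web: A = 16 × 170 = 2720.00, centroid at (8.00, 103.00).
top flange: A = 45 × 20 = 900.00, centroid at (-6.50, 198.00).
ΣA = 5960.00 mm²
ΣAx̄ = (2340.00)(81.00) + (2720.00)(8.00) + (900.00)(-6.50) = 205450.00 mm³
ΣAȳ = (2340.00)(9.00) + (2720.00)(103.00) + (900.00)(198.00) = 479420.00 mm³
x̄ = 205450.00 / 5960.00 = 34.47 mm
ȳ = 479420.00 / 5960.00 = 80.44 mm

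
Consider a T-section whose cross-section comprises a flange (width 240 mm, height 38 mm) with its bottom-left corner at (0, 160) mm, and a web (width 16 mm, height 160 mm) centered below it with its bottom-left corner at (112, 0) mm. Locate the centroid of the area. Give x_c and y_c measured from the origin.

web: A = 16 × 160 = 2560.00, centroid at (120.00, 80.00).
flange: A = 240 × 38 = 9120.00, centroid at (120.00, 179.00).
ΣA = 11680.00 mm², ΣAx_c = 1401600.00 mm³, ΣAy_c = 1837280.00 mm³.
x_c = 1401600.00/11680.00 = 120.00 mm; y_c = 1837280.00/11680.00 = 157.30 mm.

x_c = 120.00 mm, y_c = 157.30 mm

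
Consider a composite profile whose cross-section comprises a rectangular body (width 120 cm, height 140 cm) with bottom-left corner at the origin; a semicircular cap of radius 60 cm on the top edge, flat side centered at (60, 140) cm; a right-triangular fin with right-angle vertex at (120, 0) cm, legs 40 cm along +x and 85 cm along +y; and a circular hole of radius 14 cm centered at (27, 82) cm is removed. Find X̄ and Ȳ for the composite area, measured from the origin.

Part | A | x̄ᵢ | ȳᵢ | A·x̄ᵢ | A·ȳᵢ
rectangular body | 16800.00 | 60.00 | 70.00 | 1008000.00 | 1176000.00
semicircular top | 5654.87 | 60.00 | 165.46 | 339292.01 | 935681.35
triangular fin | 1700.00 | 133.33 | 28.33 | 226666.67 | 48166.67
hole | -615.75 | 27.00 | 82.00 | -16625.31 | -50491.68
Σ | 23539.11 |  |  | 1557333.36 | 2109356.34
X̄ = 1557333.36 / 23539.11 = 66.16 cm
Ȳ = 2109356.34 / 23539.11 = 89.61 cm

X̄ = 66.16 cm, Ȳ = 89.61 cm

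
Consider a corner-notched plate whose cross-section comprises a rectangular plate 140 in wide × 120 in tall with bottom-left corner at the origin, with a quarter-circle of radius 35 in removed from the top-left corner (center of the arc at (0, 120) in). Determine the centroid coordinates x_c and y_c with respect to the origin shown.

plate: A = 140 × 120 = 16800.00, centroid at (70.00, 60.00).
removed quarter-circle: A = −¼π·35² = -962.11, centroid at (14.85, 105.15).
ΣA = 15837.89 in², ΣAx_c = 1161708.33 in³, ΣAy_c = 906838.14 in³.
x_c = 1161708.33/15837.89 = 73.35 in; y_c = 906838.14/15837.89 = 57.26 in.

x_c = 73.35 in, y_c = 57.26 in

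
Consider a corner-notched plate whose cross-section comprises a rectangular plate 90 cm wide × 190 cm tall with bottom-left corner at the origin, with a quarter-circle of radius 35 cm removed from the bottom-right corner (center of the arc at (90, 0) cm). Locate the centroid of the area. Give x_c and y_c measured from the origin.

x_c = 43.20 cm, y_c = 99.78 cm

plate: A = 90 × 190 = 17100.00, centroid at (45.00, 95.00).
removed quarter-circle: A = −¼π·35² = -962.11, centroid at (75.15, 14.85).
ΣA = 16137.89 cm²
ΣAx_c = (17100.00)(45.00) + (-962.11)(75.15) = 697201.52 cm³
ΣAy_c = (17100.00)(95.00) + (-962.11)(14.85) = 1610208.33 cm³
x_c = 697201.52 / 16137.89 = 43.20 cm
y_c = 1610208.33 / 16137.89 = 99.78 cm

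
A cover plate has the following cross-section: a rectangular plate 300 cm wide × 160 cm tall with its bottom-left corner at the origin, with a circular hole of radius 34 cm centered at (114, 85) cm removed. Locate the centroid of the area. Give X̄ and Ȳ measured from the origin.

plate: A = 300 × 160 = 48000.00, centroid at (150.00, 80.00).
hole: A = −π·34² = -3631.68, centroid at (114.00, 85.00).
ΣA = 44368.32 cm²
ΣAX̄ = (48000.00)(150.00) + (-3631.68)(114.00) = 6785988.35 cm³
ΣAȲ = (48000.00)(80.00) + (-3631.68)(85.00) = 3531307.11 cm³
X̄ = 6785988.35 / 44368.32 = 152.95 cm
Ȳ = 3531307.11 / 44368.32 = 79.59 cm

X̄ = 152.95 cm, Ȳ = 79.59 cm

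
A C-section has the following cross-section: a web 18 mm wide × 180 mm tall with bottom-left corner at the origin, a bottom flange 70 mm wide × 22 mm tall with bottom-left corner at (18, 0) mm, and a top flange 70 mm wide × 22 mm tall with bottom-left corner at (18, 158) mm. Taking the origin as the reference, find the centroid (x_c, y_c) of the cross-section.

web: A = 18 × 180 = 3240.00, centroid at (9.00, 90.00).
bottom flange: A = 70 × 22 = 1540.00, centroid at (53.00, 11.00).
top flange: A = 70 × 22 = 1540.00, centroid at (53.00, 169.00).
ΣA = 6320.00 mm², ΣAx_c = 192400.00 mm³, ΣAy_c = 568800.00 mm³.
x_c = 192400.00/6320.00 = 30.44 mm; y_c = 568800.00/6320.00 = 90.00 mm.

x_c = 30.44 mm, y_c = 90.00 mm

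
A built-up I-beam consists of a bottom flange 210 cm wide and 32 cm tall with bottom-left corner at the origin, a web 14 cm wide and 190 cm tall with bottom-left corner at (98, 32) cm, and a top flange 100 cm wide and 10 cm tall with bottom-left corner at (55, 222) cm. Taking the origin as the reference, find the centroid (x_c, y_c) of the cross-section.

Part | A | x̄ᵢ | ȳᵢ | A·x̄ᵢ | A·ȳᵢ
bottom flange | 6720.00 | 105.00 | 16.00 | 705600.00 | 107520.00
web | 2660.00 | 105.00 | 127.00 | 279300.00 | 337820.00
top flange | 1000.00 | 105.00 | 227.00 | 105000.00 | 227000.00
Σ | 10380.00 |  |  | 1089900.00 | 672340.00
x_c = 1089900.00 / 10380.00 = 105.00 cm
y_c = 672340.00 / 10380.00 = 64.77 cm

x_c = 105.00 cm, y_c = 64.77 cm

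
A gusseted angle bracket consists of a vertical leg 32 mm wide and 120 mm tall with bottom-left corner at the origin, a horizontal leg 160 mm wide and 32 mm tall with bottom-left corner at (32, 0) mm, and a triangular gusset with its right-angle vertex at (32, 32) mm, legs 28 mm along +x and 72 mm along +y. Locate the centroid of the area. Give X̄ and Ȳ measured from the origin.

vertical leg: A = 32 × 120 = 3840.00, centroid at (16.00, 60.00).
horizontal leg: A = 160 × 32 = 5120.00, centroid at (112.00, 16.00).
gusset: A = ½·28·72 = 1008.00, centroid at (41.33, 56.00).
ΣA = 9968.00 mm²
ΣAX̄ = (3840.00)(16.00) + (5120.00)(112.00) + (1008.00)(41.33) = 676544.00 mm³
ΣAȲ = (3840.00)(60.00) + (5120.00)(16.00) + (1008.00)(56.00) = 368768.00 mm³
X̄ = 676544.00 / 9968.00 = 67.87 mm
Ȳ = 368768.00 / 9968.00 = 37.00 mm

X̄ = 67.87 mm, Ȳ = 37.00 mm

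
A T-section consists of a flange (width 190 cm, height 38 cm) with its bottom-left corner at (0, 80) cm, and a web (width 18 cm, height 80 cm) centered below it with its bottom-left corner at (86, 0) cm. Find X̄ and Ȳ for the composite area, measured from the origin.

Part | A | x̄ᵢ | ȳᵢ | A·x̄ᵢ | A·ȳᵢ
web | 1440.00 | 95.00 | 40.00 | 136800.00 | 57600.00
flange | 7220.00 | 95.00 | 99.00 | 685900.00 | 714780.00
Σ | 8660.00 |  |  | 822700.00 | 772380.00
X̄ = 822700.00 / 8660.00 = 95.00 cm
Ȳ = 772380.00 / 8660.00 = 89.19 cm

X̄ = 95.00 cm, Ȳ = 89.19 cm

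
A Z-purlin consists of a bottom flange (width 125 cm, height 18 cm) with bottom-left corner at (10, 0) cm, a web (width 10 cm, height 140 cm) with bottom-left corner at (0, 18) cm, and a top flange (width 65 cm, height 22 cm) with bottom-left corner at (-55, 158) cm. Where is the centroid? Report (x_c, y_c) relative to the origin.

Part | A | x̄ᵢ | ȳᵢ | A·x̄ᵢ | A·ȳᵢ
bottom flange | 2250.00 | 72.50 | 9.00 | 163125.00 | 20250.00
web | 1400.00 | 5.00 | 88.00 | 7000.00 | 123200.00
top flange | 1430.00 | -22.50 | 169.00 | -32175.00 | 241670.00
Σ | 5080.00 |  |  | 137950.00 | 385120.00
x_c = 137950.00 / 5080.00 = 27.16 cm
y_c = 385120.00 / 5080.00 = 75.81 cm

x_c = 27.16 cm, y_c = 75.81 cm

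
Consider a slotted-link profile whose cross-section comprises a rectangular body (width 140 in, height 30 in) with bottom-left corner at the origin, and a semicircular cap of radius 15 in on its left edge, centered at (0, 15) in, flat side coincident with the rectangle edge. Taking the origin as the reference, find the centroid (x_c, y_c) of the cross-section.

rectangular body: A = 140 × 30 = 4200.00, centroid at (70.00, 15.00).
semicircular end: A = ½π·15² = 353.43, centroid at (-6.37, 15.00).
ΣA = 4553.43 in²
ΣAx_c = (4200.00)(70.00) + (353.43)(-6.37) = 291750.00 in³
ΣAy_c = (4200.00)(15.00) + (353.43)(15.00) = 68301.44 in³
x_c = 291750.00 / 4553.43 = 64.07 in
y_c = 68301.44 / 4553.43 = 15.00 in

x_c = 64.07 in, y_c = 15.00 in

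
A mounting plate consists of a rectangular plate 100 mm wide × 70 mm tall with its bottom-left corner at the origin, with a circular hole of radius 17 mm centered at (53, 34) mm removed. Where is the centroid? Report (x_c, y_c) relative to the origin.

x_c = 49.55 mm, y_c = 35.15 mm

plate: A = 100 × 70 = 7000.00, centroid at (50.00, 35.00).
hole: A = −π·17² = -907.92, centroid at (53.00, 34.00).
ΣA = 6092.08 mm²
ΣAx_c = (7000.00)(50.00) + (-907.92)(53.00) = 301880.23 mm³
ΣAy_c = (7000.00)(35.00) + (-907.92)(34.00) = 214130.71 mm³
x_c = 301880.23 / 6092.08 = 49.55 mm
y_c = 214130.71 / 6092.08 = 35.15 mm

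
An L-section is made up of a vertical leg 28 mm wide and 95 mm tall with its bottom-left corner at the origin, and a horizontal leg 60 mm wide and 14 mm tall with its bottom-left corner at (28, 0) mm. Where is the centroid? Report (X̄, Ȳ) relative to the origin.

X̄ = 24.56 mm, Ȳ = 37.78 mm

vertical leg: A = 28 × 95 = 2660.00, centroid at (14.00, 47.50).
horizontal leg: A = 60 × 14 = 840.00, centroid at (58.00, 7.00).
ΣA = 3500.00 mm²
ΣAX̄ = (2660.00)(14.00) + (840.00)(58.00) = 85960.00 mm³
ΣAȲ = (2660.00)(47.50) + (840.00)(7.00) = 132230.00 mm³
X̄ = 85960.00 / 3500.00 = 24.56 mm
Ȳ = 132230.00 / 3500.00 = 37.78 mm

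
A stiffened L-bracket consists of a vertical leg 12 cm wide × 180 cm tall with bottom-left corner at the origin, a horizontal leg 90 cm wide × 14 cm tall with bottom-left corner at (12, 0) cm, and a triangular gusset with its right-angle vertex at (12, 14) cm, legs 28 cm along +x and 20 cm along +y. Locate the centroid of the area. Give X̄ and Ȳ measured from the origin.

vertical leg: A = 12 × 180 = 2160.00, centroid at (6.00, 90.00).
horizontal leg: A = 90 × 14 = 1260.00, centroid at (57.00, 7.00).
gusset: A = ½·28·20 = 280.00, centroid at (21.33, 20.67).
ΣA = 3700.00 cm², ΣAX̄ = 90753.33 cm³, ΣAȲ = 209006.67 cm³.
X̄ = 90753.33/3700.00 = 24.53 cm; Ȳ = 209006.67/3700.00 = 56.49 cm.

X̄ = 24.53 cm, Ȳ = 56.49 cm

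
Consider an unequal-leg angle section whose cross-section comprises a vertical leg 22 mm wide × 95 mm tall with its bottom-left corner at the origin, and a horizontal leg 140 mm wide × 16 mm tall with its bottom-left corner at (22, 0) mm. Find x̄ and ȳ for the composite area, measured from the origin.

vertical leg: A = 22 × 95 = 2090.00, centroid at (11.00, 47.50).
horizontal leg: A = 140 × 16 = 2240.00, centroid at (92.00, 8.00).
ΣA = 4330.00 mm², ΣAx̄ = 229070.00 mm³, ΣAȳ = 117195.00 mm³.
x̄ = 229070.00/4330.00 = 52.90 mm; ȳ = 117195.00/4330.00 = 27.07 mm.

x̄ = 52.90 mm, ȳ = 27.07 mm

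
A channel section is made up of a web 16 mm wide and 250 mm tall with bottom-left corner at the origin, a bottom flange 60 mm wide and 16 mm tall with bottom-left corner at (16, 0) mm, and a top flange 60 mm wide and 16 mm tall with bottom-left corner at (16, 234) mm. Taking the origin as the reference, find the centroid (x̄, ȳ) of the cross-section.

x̄ = 20.32 mm, ȳ = 125.00 mm

web: A = 16 × 250 = 4000.00, centroid at (8.00, 125.00).
bottom flange: A = 60 × 16 = 960.00, centroid at (46.00, 8.00).
top flange: A = 60 × 16 = 960.00, centroid at (46.00, 242.00).
ΣA = 5920.00 mm², ΣAx̄ = 120320.00 mm³, ΣAȳ = 740000.00 mm³.
x̄ = 120320.00/5920.00 = 20.32 mm; ȳ = 740000.00/5920.00 = 125.00 mm.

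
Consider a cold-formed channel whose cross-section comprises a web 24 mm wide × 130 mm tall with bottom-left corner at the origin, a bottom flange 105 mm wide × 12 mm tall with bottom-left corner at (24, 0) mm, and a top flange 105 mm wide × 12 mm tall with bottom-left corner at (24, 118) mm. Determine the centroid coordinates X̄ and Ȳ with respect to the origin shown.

X̄ = 40.82 mm, Ȳ = 65.00 mm

Part | A | x̄ᵢ | ȳᵢ | A·x̄ᵢ | A·ȳᵢ
web | 3120.00 | 12.00 | 65.00 | 37440.00 | 202800.00
bottom flange | 1260.00 | 76.50 | 6.00 | 96390.00 | 7560.00
top flange | 1260.00 | 76.50 | 124.00 | 96390.00 | 156240.00
Σ | 5640.00 |  |  | 230220.00 | 366600.00
X̄ = 230220.00 / 5640.00 = 40.82 mm
Ȳ = 366600.00 / 5640.00 = 65.00 mm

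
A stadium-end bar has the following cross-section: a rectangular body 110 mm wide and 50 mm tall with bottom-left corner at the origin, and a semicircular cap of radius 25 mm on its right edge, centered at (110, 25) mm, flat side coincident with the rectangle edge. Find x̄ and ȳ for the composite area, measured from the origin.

x̄ = 64.94 mm, ȳ = 25.00 mm

rectangular body: A = 110 × 50 = 5500.00, centroid at (55.00, 25.00).
semicircular end: A = ½π·25² = 981.75, centroid at (120.61, 25.00).
ΣA = 6481.75 mm², ΣAx̄ = 420908.91 mm³, ΣAȳ = 162043.69 mm³.
x̄ = 420908.91/6481.75 = 64.94 mm; ȳ = 162043.69/6481.75 = 25.00 mm.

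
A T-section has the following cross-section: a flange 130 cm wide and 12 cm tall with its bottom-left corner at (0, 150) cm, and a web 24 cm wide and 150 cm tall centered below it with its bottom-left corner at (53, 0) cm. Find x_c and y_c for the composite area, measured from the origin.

Part | A | x̄ᵢ | ȳᵢ | A·x̄ᵢ | A·ȳᵢ
web | 3600.00 | 65.00 | 75.00 | 234000.00 | 270000.00
flange | 1560.00 | 65.00 | 156.00 | 101400.00 | 243360.00
Σ | 5160.00 |  |  | 335400.00 | 513360.00
x_c = 335400.00 / 5160.00 = 65.00 cm
y_c = 513360.00 / 5160.00 = 99.49 cm

x_c = 65.00 cm, y_c = 99.49 cm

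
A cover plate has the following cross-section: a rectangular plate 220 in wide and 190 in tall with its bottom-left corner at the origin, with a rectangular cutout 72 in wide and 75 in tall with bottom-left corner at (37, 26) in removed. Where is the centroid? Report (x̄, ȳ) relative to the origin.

x̄ = 115.49 in, ȳ = 99.67 in

Part | A | x̄ᵢ | ȳᵢ | A·x̄ᵢ | A·ȳᵢ
plate | 41800.00 | 110.00 | 95.00 | 4598000.00 | 3971000.00
hole | -5400.00 | 73.00 | 63.50 | -394200.00 | -342900.00
Σ | 36400.00 |  |  | 4203800.00 | 3628100.00
x̄ = 4203800.00 / 36400.00 = 115.49 in
ȳ = 3628100.00 / 36400.00 = 99.67 in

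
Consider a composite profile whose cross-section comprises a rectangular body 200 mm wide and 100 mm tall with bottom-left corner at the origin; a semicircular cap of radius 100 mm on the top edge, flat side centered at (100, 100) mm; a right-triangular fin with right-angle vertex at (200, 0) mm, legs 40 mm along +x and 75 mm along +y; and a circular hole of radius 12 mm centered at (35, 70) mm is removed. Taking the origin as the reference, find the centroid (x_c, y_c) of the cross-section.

x_c = 105.43 mm, y_c = 88.24 mm

rectangular body: A = 200 × 100 = 20000.00, centroid at (100.00, 50.00).
semicircular top: A = ½π·100² = 15707.96, centroid at (100.00, 142.44).
triangular fin: A = ½·40·75 = 1500.00, centroid at (213.33, 25.00).
hole: A = −π·12² = -452.39, centroid at (35.00, 70.00).
ΣA = 36755.57 mm², ΣAx_c = 3874962.70 mm³, ΣAy_c = 3243295.74 mm³.
x_c = 3874962.70/36755.57 = 105.43 mm; y_c = 3243295.74/36755.57 = 88.24 mm.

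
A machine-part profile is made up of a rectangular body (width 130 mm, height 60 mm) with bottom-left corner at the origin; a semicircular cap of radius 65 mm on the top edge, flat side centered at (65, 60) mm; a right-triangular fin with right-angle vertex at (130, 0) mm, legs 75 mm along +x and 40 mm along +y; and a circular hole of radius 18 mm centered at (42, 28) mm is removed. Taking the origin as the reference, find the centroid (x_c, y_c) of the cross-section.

rectangular body: A = 130 × 60 = 7800.00, centroid at (65.00, 30.00).
semicircular top: A = ½π·65² = 6636.61, centroid at (65.00, 87.59).
triangular fin: A = ½·75·40 = 1500.00, centroid at (155.00, 13.33).
hole: A = −π·18² = -1017.88, centroid at (42.00, 28.00).
ΣA = 14918.74 mm²
ΣAx_c = (7800.00)(65.00) + (6636.61)(65.00) + (1500.00)(155.00) + (-1017.88)(42.00) = 1128129.15 mm³
ΣAy_c = (7800.00)(30.00) + (6636.61)(87.59) + (1500.00)(13.33) + (-1017.88)(28.00) = 806779.67 mm³
x_c = 1128129.15 / 14918.74 = 75.62 mm
y_c = 806779.67 / 14918.74 = 54.08 mm

x_c = 75.62 mm, y_c = 54.08 mm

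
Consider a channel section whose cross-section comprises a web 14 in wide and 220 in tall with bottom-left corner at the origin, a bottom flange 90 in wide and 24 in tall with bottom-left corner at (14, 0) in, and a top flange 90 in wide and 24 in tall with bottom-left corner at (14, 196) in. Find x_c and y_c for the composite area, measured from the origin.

x_c = 37.36 in, y_c = 110.00 in

web: A = 14 × 220 = 3080.00, centroid at (7.00, 110.00).
bottom flange: A = 90 × 24 = 2160.00, centroid at (59.00, 12.00).
top flange: A = 90 × 24 = 2160.00, centroid at (59.00, 208.00).
ΣA = 7400.00 in², ΣAx_c = 276440.00 in³, ΣAy_c = 814000.00 in³.
x_c = 276440.00/7400.00 = 37.36 in; y_c = 814000.00/7400.00 = 110.00 in.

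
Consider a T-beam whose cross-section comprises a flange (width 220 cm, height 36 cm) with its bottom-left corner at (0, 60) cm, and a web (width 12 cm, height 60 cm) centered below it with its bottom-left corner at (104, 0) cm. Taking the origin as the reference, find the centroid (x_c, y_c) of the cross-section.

x_c = 110.00 cm, y_c = 74.00 cm

Part | A | x̄ᵢ | ȳᵢ | A·x̄ᵢ | A·ȳᵢ
web | 720.00 | 110.00 | 30.00 | 79200.00 | 21600.00
flange | 7920.00 | 110.00 | 78.00 | 871200.00 | 617760.00
Σ | 8640.00 |  |  | 950400.00 | 639360.00
x_c = 950400.00 / 8640.00 = 110.00 cm
y_c = 639360.00 / 8640.00 = 74.00 cm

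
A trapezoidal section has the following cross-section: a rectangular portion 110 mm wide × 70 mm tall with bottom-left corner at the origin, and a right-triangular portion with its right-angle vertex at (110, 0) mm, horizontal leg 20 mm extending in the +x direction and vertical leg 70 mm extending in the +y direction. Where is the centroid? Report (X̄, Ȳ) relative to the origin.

X̄ = 60.14 mm, Ȳ = 34.03 mm

rectangular portion: A = 110 × 70 = 7700.00, centroid at (55.00, 35.00).
triangular portion: A = ½·20·70 = 700.00, centroid at (116.67, 23.33).
ΣA = 8400.00 mm², ΣAX̄ = 505166.67 mm³, ΣAȲ = 285833.33 mm³.
X̄ = 505166.67/8400.00 = 60.14 mm; Ȳ = 285833.33/8400.00 = 34.03 mm.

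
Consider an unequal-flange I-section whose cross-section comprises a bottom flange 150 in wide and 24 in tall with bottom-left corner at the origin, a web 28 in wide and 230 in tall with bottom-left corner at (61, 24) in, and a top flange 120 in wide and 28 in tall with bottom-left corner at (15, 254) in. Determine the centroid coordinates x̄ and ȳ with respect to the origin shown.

x̄ = 75.00 in, ȳ = 137.23 in

Part | A | x̄ᵢ | ȳᵢ | A·x̄ᵢ | A·ȳᵢ
bottom flange | 3600.00 | 75.00 | 12.00 | 270000.00 | 43200.00
web | 6440.00 | 75.00 | 139.00 | 483000.00 | 895160.00
top flange | 3360.00 | 75.00 | 268.00 | 252000.00 | 900480.00
Σ | 13400.00 |  |  | 1005000.00 | 1838840.00
x̄ = 1005000.00 / 13400.00 = 75.00 in
ȳ = 1838840.00 / 13400.00 = 137.23 in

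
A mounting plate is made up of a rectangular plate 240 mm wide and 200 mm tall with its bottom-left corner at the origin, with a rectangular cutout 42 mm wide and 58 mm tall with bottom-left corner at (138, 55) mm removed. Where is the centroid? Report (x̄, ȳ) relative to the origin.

Part | A | x̄ᵢ | ȳᵢ | A·x̄ᵢ | A·ȳᵢ
plate | 48000.00 | 120.00 | 100.00 | 5760000.00 | 4800000.00
hole | -2436.00 | 159.00 | 84.00 | -387324.00 | -204624.00
Σ | 45564.00 |  |  | 5372676.00 | 4595376.00
x̄ = 5372676.00 / 45564.00 = 117.91 mm
ȳ = 4595376.00 / 45564.00 = 100.86 mm

x̄ = 117.91 mm, ȳ = 100.86 mm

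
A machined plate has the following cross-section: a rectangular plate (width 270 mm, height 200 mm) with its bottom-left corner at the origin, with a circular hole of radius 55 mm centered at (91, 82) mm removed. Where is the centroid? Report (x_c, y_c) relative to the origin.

x_c = 144.40 mm, y_c = 103.84 mm

plate: A = 270 × 200 = 54000.00, centroid at (135.00, 100.00).
hole: A = −π·55² = -9503.32, centroid at (91.00, 82.00).
ΣA = 44496.68 mm²
ΣAx_c = (54000.00)(135.00) + (-9503.32)(91.00) = 6425198.08 mm³
ΣAy_c = (54000.00)(100.00) + (-9503.32)(82.00) = 4620727.94 mm³
x_c = 6425198.08 / 44496.68 = 144.40 mm
y_c = 4620727.94 / 44496.68 = 103.84 mm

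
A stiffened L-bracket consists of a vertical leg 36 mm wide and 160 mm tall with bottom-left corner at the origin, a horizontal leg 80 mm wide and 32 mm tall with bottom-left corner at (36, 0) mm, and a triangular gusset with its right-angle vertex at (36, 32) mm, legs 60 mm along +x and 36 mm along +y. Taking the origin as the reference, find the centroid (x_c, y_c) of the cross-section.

Part | A | x̄ᵢ | ȳᵢ | A·x̄ᵢ | A·ȳᵢ
vertical leg | 5760.00 | 18.00 | 80.00 | 103680.00 | 460800.00
horizontal leg | 2560.00 | 76.00 | 16.00 | 194560.00 | 40960.00
gusset | 1080.00 | 56.00 | 44.00 | 60480.00 | 47520.00
Σ | 9400.00 |  |  | 358720.00 | 549280.00
x_c = 358720.00 / 9400.00 = 38.16 mm
y_c = 549280.00 / 9400.00 = 58.43 mm

x_c = 38.16 mm, y_c = 58.43 mm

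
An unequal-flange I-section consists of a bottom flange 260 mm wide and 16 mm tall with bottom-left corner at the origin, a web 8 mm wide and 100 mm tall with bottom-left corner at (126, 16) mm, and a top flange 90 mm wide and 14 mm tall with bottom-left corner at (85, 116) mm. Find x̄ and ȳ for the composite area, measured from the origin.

x̄ = 130.00 mm, ȳ = 38.76 mm

bottom flange: A = 260 × 16 = 4160.00, centroid at (130.00, 8.00).
web: A = 8 × 100 = 800.00, centroid at (130.00, 66.00).
top flange: A = 90 × 14 = 1260.00, centroid at (130.00, 123.00).
ΣA = 6220.00 mm²
ΣAx̄ = (4160.00)(130.00) + (800.00)(130.00) + (1260.00)(130.00) = 808600.00 mm³
ΣAȳ = (4160.00)(8.00) + (800.00)(66.00) + (1260.00)(123.00) = 241060.00 mm³
x̄ = 808600.00 / 6220.00 = 130.00 mm
ȳ = 241060.00 / 6220.00 = 38.76 mm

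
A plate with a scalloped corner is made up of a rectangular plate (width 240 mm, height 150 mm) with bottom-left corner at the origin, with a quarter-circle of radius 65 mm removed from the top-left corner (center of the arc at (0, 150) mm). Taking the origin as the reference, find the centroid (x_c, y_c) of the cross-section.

x_c = 129.38 mm, y_c = 70.19 mm

plate: A = 240 × 150 = 36000.00, centroid at (120.00, 75.00).
removed quarter-circle: A = −¼π·65² = -3318.31, centroid at (27.59, 122.41).
ΣA = 32681.69 mm²
ΣAx_c = (36000.00)(120.00) + (-3318.31)(27.59) = 4228458.33 mm³
ΣAy_c = (36000.00)(75.00) + (-3318.31)(122.41) = 2293795.58 mm³
x_c = 4228458.33 / 32681.69 = 129.38 mm
y_c = 2293795.58 / 32681.69 = 70.19 mm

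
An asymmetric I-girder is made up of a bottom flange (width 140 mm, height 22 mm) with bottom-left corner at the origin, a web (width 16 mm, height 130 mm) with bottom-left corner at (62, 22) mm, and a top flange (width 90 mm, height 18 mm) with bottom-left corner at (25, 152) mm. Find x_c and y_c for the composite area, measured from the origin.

x_c = 70.00 mm, y_c = 70.16 mm

bottom flange: A = 140 × 22 = 3080.00, centroid at (70.00, 11.00).
web: A = 16 × 130 = 2080.00, centroid at (70.00, 87.00).
top flange: A = 90 × 18 = 1620.00, centroid at (70.00, 161.00).
ΣA = 6780.00 mm², ΣAx_c = 474600.00 mm³, ΣAy_c = 475660.00 mm³.
x_c = 474600.00/6780.00 = 70.00 mm; y_c = 475660.00/6780.00 = 70.16 mm.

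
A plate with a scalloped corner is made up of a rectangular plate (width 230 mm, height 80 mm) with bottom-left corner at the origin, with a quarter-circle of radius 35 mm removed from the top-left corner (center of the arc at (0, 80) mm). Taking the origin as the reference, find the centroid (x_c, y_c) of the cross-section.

x_c = 120.53 mm, y_c = 38.61 mm

Part | A | x̄ᵢ | ȳᵢ | A·x̄ᵢ | A·ȳᵢ
plate | 18400.00 | 115.00 | 40.00 | 2116000.00 | 736000.00
removed quarter-circle | -962.11 | 14.85 | 65.15 | -14291.67 | -62677.35
Σ | 17437.89 |  |  | 2101708.33 | 673322.65
x_c = 2101708.33 / 17437.89 = 120.53 mm
y_c = 673322.65 / 17437.89 = 38.61 mm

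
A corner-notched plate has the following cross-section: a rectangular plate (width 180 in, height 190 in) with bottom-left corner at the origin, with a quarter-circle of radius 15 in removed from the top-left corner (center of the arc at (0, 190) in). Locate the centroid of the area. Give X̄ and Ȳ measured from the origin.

Part | A | x̄ᵢ | ȳᵢ | A·x̄ᵢ | A·ȳᵢ
plate | 34200.00 | 90.00 | 95.00 | 3078000.00 | 3249000.00
removed quarter-circle | -176.71 | 6.37 | 183.63 | -1125.00 | -32450.77
Σ | 34023.29 |  |  | 3076875.00 | 3216549.23
X̄ = 3076875.00 / 34023.29 = 90.43 in
Ȳ = 3216549.23 / 34023.29 = 94.54 in

X̄ = 90.43 in, Ȳ = 94.54 in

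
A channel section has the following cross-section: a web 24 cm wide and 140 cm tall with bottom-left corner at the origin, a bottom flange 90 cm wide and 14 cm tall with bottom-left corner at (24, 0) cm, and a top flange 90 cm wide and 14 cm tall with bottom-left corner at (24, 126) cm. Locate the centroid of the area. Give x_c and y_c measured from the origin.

x_c = 36.43 cm, y_c = 70.00 cm

web: A = 24 × 140 = 3360.00, centroid at (12.00, 70.00).
bottom flange: A = 90 × 14 = 1260.00, centroid at (69.00, 7.00).
top flange: A = 90 × 14 = 1260.00, centroid at (69.00, 133.00).
ΣA = 5880.00 cm², ΣAx_c = 214200.00 cm³, ΣAy_c = 411600.00 cm³.
x_c = 214200.00/5880.00 = 36.43 cm; y_c = 411600.00/5880.00 = 70.00 cm.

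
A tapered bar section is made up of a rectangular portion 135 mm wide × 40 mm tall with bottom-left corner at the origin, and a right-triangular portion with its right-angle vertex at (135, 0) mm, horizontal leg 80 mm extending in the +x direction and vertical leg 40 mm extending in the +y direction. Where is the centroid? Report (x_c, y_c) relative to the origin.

x_c = 89.02 mm, y_c = 18.48 mm

Part | A | x̄ᵢ | ȳᵢ | A·x̄ᵢ | A·ȳᵢ
rectangular portion | 5400.00 | 67.50 | 20.00 | 364500.00 | 108000.00
triangular portion | 1600.00 | 161.67 | 13.33 | 258666.67 | 21333.33
Σ | 7000.00 |  |  | 623166.67 | 129333.33
x_c = 623166.67 / 7000.00 = 89.02 mm
y_c = 129333.33 / 7000.00 = 18.48 mm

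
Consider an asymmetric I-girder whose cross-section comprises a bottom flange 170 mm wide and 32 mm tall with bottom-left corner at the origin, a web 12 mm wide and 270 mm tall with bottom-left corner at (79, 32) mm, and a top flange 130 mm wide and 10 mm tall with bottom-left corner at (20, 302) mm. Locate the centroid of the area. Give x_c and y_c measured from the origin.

x_c = 85.00 mm, y_c = 102.93 mm

bottom flange: A = 170 × 32 = 5440.00, centroid at (85.00, 16.00).
web: A = 12 × 270 = 3240.00, centroid at (85.00, 167.00).
top flange: A = 130 × 10 = 1300.00, centroid at (85.00, 307.00).
ΣA = 9980.00 mm²
ΣAx_c = (5440.00)(85.00) + (3240.00)(85.00) + (1300.00)(85.00) = 848300.00 mm³
ΣAy_c = (5440.00)(16.00) + (3240.00)(167.00) + (1300.00)(307.00) = 1027220.00 mm³
x_c = 848300.00 / 9980.00 = 85.00 mm
y_c = 1027220.00 / 9980.00 = 102.93 mm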